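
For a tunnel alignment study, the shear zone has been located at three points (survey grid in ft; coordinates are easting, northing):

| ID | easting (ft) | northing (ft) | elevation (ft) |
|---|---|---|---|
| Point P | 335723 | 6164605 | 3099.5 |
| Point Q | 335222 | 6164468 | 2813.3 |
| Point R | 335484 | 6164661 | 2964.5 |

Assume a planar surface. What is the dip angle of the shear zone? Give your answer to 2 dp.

Two edge vectors: Point P→Point Q = (-501, -137, -286.2), Point P→Point R = (-239, 56, -135).
Normal n = (Point P→Point Q) × (Point P→Point R) = (34522.2, 766.8, -60799).
So ∂z/∂easting = −n_x/n_z = 0.56781 and ∂z/∂northing = −n_y/n_z = 0.01261.
Gradient magnitude |∇z| = √(a² + b²) = √(0.32241 + 0.00016) = 0.56795.
True dip = arctan(0.56795) = 29.59°, dipping toward W (azimuth ≈ 269°).

29.59°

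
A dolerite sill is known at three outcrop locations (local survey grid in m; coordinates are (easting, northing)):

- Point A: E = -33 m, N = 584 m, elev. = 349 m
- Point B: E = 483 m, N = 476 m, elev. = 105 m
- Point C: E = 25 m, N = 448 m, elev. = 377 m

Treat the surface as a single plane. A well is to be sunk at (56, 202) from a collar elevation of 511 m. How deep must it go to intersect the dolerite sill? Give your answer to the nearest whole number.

41 m

Two edge vectors: Point A→Point B = (516, -108, -244), Point A→Point C = (58, -136, 28).
Normal n = (Point A→Point B) × (Point A→Point C) = (-36208, -28600, -63912).
So ∂z/∂E = −n_x/n_z = −0.56653 and ∂z/∂N = −n_y/n_z = −0.44749.
Intercept c from Point A: 349 − 18.70 + 261.33 = 591.64.
At (56, 202): z_contact = −31.7 − 90.4 + 591.64 = 469.5 m.
Depth below ground = 511 − 469.5 = 41 m.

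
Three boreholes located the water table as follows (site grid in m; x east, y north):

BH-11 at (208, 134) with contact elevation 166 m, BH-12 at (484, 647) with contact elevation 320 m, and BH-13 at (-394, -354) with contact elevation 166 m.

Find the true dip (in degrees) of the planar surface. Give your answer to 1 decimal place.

Two edge vectors: BH-11→BH-12 = (276, 513, 154), BH-11→BH-13 = (-602, -488, 0).
Normal n = (BH-11→BH-12) × (BH-11→BH-13) = (75152, -92708, 174138).
So ∂z/∂x = −n_x/n_z = −0.43157 and ∂z/∂y = −n_y/n_z = 0.53238.
Gradient magnitude |∇z| = √(a² + b²) = √(0.18625 + 0.28343) = 0.68533.
True dip = arctan(0.68533) = 34.4°, dipping toward SE (azimuth ≈ 141°).

34.4°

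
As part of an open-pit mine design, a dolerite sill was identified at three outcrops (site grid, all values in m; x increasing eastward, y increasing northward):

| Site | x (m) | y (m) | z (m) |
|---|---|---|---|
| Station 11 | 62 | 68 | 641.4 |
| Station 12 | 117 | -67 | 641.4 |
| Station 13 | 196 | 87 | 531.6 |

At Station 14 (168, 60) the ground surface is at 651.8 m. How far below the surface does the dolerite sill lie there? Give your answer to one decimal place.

90.0 m

Two edge vectors: Station 11→Station 12 = (55, -135, 0), Station 11→Station 13 = (134, 19, -109.8).
Normal n = (Station 11→Station 12) × (Station 11→Station 13) = (14823, 6039, 19135).
So ∂z/∂x = −n_x/n_z = −0.77465 and ∂z/∂y = −n_y/n_z = −0.31560.
Intercept c from Station 11: 641.4 + 48.03 + 21.46 = 710.89.
At (168, 60): z_contact = −130.14 − 18.94 + 710.89 = 561.81 m.
Depth below ground = 651.8 − 561.81 = 90.0 m.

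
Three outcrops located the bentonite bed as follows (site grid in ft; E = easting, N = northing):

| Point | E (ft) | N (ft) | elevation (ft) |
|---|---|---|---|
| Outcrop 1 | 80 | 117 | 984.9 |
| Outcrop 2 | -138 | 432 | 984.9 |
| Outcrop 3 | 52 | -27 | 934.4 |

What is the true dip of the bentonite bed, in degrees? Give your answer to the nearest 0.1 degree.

25.7°

Two edge vectors: Outcrop 1→Outcrop 2 = (-218, 315, 0), Outcrop 1→Outcrop 3 = (-28, -144, -50.5).
Normal n = (Outcrop 1→Outcrop 2) × (Outcrop 1→Outcrop 3) = (-15907.5, -11009, 40212).
So ∂z/∂E = −n_x/n_z = 0.39559 and ∂z/∂N = −n_y/n_z = 0.27377.
Gradient magnitude |∇z| = √(a² + b²) = √(0.15649 + 0.07495) = 0.48109.
True dip = arctan(0.48109) = 25.7°, dipping toward SW (azimuth ≈ 235°).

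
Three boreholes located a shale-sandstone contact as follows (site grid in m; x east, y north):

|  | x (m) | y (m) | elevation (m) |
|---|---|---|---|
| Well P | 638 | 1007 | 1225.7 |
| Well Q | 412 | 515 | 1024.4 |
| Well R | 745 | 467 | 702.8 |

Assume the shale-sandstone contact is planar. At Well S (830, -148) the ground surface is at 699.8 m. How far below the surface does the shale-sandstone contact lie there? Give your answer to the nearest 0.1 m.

Let the plane be z = a·x + b·y + c.
Well Q−Well P: −226a − 492b = −201.3;  Well R−Well P: 107a − 540b = −522.9.
Solving gives a = −0.850477, b = 0.799813.
Then c = 1225.7 − a·638 − b·1007 = 962.89.
At (830, -148): z_contact = −705.90 − 118.37 + 962.89 = 138.62 m.
Depth below ground = 699.8 − 138.62 = 561.2 m.

561.2 m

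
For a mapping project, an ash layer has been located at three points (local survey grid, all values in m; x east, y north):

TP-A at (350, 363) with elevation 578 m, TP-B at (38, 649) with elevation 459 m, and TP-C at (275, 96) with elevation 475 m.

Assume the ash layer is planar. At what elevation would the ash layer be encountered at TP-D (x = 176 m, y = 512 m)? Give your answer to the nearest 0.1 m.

509.3 m

Let the plane be z = a·x + b·y + c.
TP-B−TP-A: −312a + 286b = −119;  TP-C−TP-A: −75a − 267b = −103.
Solving gives a = 0.58452, b = 0.22158.
Then c = 578 − a·350 − b·363 = 292.99.
At (176, 512): z = 102.9 + 113.4 + 292.99 = 509.3 m.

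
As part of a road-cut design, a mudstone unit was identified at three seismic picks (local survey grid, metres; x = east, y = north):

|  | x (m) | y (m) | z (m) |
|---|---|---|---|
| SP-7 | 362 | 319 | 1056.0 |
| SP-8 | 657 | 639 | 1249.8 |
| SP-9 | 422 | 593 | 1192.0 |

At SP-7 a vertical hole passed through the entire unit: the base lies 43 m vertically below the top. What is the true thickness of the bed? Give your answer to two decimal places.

Two edge vectors: SP-7→SP-8 = (295, 320, 193.8), SP-7→SP-9 = (60, 274, 136).
Normal n = (SP-7→SP-8) × (SP-7→SP-9) = (-9581.2, -28492, 61630).
So ∂z/∂x = −n_x/n_z = 0.15546 and ∂z/∂y = −n_y/n_z = 0.46231.
|∇z| = √(a²+b²) = 0.48775, so dip δ = arctan(0.48775) = 26.00°.
True thickness = vertical thickness × cos δ = 43 × cos 26.00° = 38.65 m.

38.65 m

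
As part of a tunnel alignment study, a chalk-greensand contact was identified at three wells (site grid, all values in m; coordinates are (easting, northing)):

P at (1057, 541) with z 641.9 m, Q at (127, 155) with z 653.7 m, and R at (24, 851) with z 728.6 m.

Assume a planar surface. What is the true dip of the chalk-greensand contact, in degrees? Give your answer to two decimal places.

Let the plane be z = a·E + b·N + c.
Q−P: −930a − 386b = 11.8;  R−P: −1033a + 310b = 86.7.
Solving gives a = −0.05404, b = 0.09962.
Gradient magnitude |∇z| = √(a² + b²) = √(0.00292 + 0.00992) = 0.11333.
True dip = arctan(0.11333) = 6.47°, dipping toward SSE (azimuth ≈ 152°).

6.47°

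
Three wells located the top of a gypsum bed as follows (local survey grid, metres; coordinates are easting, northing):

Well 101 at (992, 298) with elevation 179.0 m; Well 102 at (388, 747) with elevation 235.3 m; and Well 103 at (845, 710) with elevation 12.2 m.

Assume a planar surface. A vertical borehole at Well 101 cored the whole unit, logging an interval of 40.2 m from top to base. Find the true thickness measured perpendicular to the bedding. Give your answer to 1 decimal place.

Two edge vectors: Well 101→Well 102 = (-604, 449, 56.3), Well 101→Well 103 = (-147, 412, -166.8).
Normal n = (Well 101→Well 102) × (Well 101→Well 103) = (-98088.8, -109023.3, -182845).
So ∂z/∂easting = −n_x/n_z = −0.53646 and ∂z/∂northing = −n_y/n_z = −0.59626.
|∇z| = √(a²+b²) = 0.80207, so dip δ = arctan(0.80207) = 38.73°.
True thickness = vertical thickness × cos δ = 40.2 × cos 38.73° = 31.4 m.

31.4 m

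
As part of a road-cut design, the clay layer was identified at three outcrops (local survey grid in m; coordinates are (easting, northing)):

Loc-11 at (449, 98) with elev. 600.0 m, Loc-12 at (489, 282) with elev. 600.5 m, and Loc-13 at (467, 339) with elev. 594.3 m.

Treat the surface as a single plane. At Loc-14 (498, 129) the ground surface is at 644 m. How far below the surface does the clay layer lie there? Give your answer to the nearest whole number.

Let the plane be z = a·E + b·N + c.
Loc-12−Loc-11: 40a + 184b = 0.5;  Loc-13−Loc-11: 18a + 241b = −5.7.
Solving gives a = 0.18478, b = −0.03745.
Then c = 600 − a·449 − b·98 = 520.70.
At (498, 129): z_contact = 92.0 − 4.8 + 520.70 = 607.9 m.
Depth below ground = 644 − 607.9 = 36 m.

36 m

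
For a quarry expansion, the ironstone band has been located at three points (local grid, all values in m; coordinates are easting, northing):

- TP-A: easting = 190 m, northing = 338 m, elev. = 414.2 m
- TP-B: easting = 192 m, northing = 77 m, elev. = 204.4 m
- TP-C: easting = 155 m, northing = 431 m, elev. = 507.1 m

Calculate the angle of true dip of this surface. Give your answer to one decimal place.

43.8°

Two edge vectors: TP-A→TP-B = (2, -261, -209.8), TP-A→TP-C = (-35, 93, 92.9).
Normal n = (TP-A→TP-B) × (TP-A→TP-C) = (-4735.5, 7157.2, -8949).
So ∂z/∂easting = −n_x/n_z = −0.52917 and ∂z/∂northing = −n_y/n_z = 0.79978.
Gradient magnitude |∇z| = √(a² + b²) = √(0.28002 + 0.63964) = 0.95899.
True dip = arctan(0.95899) = 43.8°, dipping toward SSE (azimuth ≈ 147°).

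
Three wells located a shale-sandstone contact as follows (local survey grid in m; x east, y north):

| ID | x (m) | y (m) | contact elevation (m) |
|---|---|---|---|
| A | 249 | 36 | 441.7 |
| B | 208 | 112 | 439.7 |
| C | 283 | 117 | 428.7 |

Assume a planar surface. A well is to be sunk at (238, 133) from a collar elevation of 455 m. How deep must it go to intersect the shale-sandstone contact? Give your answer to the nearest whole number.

22 m

Two edge vectors: A→B = (-41, 76, -2), A→C = (34, 81, -13).
Normal n = (A→B) × (A→C) = (-826, -601, -5905).
So ∂z/∂x = −n_x/n_z = −0.13988 and ∂z/∂y = −n_y/n_z = −0.10178.
Intercept c from A: 441.7 + 34.83 + 3.66 = 480.19.
At (238, 133): z_contact = −33.3 − 13.5 + 480.19 = 433.4 m.
Depth below ground = 455 − 433.4 = 22 m.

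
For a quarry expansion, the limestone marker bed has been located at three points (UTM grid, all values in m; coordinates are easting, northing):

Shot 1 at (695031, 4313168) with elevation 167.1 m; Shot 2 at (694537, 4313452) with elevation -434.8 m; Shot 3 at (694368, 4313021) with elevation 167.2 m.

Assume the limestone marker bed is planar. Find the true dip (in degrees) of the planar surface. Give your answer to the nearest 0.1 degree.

Two edge vectors: Shot 1→Shot 2 = (-494, 284, -601.9), Shot 1→Shot 3 = (-663, -147, 0.1).
Normal n = (Shot 1→Shot 2) × (Shot 1→Shot 3) = (-88450.9, 399109.1, 260910).
So ∂z/∂easting = −n_x/n_z = 0.33901 and ∂z/∂northing = −n_y/n_z = −1.52968.
Gradient magnitude |∇z| = √(a² + b²) = √(0.11493 + 2.33992) = 1.56680.
True dip = arctan(1.56680) = 57.5°, dipping toward NNW (azimuth ≈ 348°).

57.5°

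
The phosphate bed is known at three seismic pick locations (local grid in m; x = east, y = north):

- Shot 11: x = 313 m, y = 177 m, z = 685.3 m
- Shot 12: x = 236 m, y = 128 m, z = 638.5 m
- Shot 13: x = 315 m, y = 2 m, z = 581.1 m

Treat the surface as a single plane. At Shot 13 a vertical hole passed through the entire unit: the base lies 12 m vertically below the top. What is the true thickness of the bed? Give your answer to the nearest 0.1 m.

Two edge vectors: Shot 11→Shot 12 = (-77, -49, -46.8), Shot 11→Shot 13 = (2, -175, -104.2).
Normal n = (Shot 11→Shot 12) × (Shot 11→Shot 13) = (-3084.2, -8117, 13573).
So ∂z/∂x = −n_x/n_z = 0.22723 and ∂z/∂y = −n_y/n_z = 0.59803.
|∇z| = √(a²+b²) = 0.63974, so dip δ = arctan(0.63974) = 32.61°.
True thickness = vertical thickness × cos δ = 12 × cos 32.61° = 10.1 m.

10.1 m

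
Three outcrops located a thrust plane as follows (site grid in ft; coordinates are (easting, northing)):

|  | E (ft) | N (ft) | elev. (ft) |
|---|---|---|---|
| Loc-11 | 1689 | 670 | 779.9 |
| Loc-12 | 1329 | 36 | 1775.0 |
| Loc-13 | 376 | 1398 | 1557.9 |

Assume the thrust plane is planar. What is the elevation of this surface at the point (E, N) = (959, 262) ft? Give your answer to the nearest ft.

1975 ft

Two edge vectors: Loc-11→Loc-12 = (-360, -634, 995.1), Loc-11→Loc-13 = (-1313, 728, 778).
Normal n = (Loc-11→Loc-12) × (Loc-11→Loc-13) = (-1217684.8, -1026486.3, -1094522).
So ∂z/∂E = −n_x/n_z = −1.11253 and ∂z/∂N = −n_y/n_z = −0.93784.
Intercept c from Loc-11: 779.9 + 1879.06 + 628.35 = 3287.31.
At (959, 262): z = −1066.9 − 245.7 + 3287.31 = 1974.7 ft.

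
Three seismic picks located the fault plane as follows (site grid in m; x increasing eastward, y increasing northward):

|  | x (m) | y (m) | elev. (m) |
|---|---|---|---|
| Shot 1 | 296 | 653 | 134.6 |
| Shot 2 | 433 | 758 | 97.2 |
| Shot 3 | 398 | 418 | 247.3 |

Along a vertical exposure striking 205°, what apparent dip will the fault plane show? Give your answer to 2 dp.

Two edge vectors: Shot 1→Shot 2 = (137, 105, -37.4), Shot 1→Shot 3 = (102, -235, 112.7).
Normal n = (Shot 1→Shot 2) × (Shot 1→Shot 3) = (3044.5, -19254.7, -42905).
So ∂z/∂x = −n_x/n_z = 0.07096 and ∂z/∂y = −n_y/n_z = −0.44878.
Unit vector along 205° is (sin 205°, cos 205°) = (-0.4226, -0.9063).
Slope in that direction = a·(-0.4226) + b·(-0.9063) = 0.37674.
Apparent dip = arctan|0.37674| = 20.64° (true dip is 24.4°, so apparent ≤ true as expected).

20.64°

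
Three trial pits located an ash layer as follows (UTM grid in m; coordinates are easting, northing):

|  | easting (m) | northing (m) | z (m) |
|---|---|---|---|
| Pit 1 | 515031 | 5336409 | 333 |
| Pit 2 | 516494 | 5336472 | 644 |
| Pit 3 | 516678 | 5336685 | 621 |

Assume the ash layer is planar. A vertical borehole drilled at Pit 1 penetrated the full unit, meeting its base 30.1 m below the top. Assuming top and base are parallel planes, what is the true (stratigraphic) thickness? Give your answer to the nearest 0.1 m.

Two edge vectors: Pit 1→Pit 2 = (1463, 63, 311), Pit 1→Pit 3 = (1647, 276, 288).
Normal n = (Pit 1→Pit 2) × (Pit 1→Pit 3) = (-67692, 90873, 300027).
So ∂z/∂easting = −n_x/n_z = 0.22562 and ∂z/∂northing = −n_y/n_z = −0.30288.
|∇z| = √(a²+b²) = 0.37768, so dip δ = arctan(0.37768) = 20.69°.
True thickness = vertical thickness × cos δ = 30.1 × cos 20.69° = 28.2 m.

28.2 m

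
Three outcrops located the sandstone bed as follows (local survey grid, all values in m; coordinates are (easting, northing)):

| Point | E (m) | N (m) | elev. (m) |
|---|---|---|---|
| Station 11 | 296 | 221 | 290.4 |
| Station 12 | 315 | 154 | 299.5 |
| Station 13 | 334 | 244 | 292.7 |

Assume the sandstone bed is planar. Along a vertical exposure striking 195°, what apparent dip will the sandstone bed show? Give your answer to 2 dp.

3.79°

Let the plane be z = a·E + b·N + c.
Station 12−Station 11: 19a − 67b = 9.1;  Station 13−Station 11: 38a + 23b = 2.3.
Solving gives a = 0.12182, b = −0.10127.
Unit vector along 195° is (sin 195°, cos 195°) = (-0.2588, -0.9659).
Slope in that direction = a·(-0.2588) + b·(-0.9659) = 0.06629.
Apparent dip = arctan|0.06629| = 3.79° (true dip is 9.0°, so apparent ≤ true as expected).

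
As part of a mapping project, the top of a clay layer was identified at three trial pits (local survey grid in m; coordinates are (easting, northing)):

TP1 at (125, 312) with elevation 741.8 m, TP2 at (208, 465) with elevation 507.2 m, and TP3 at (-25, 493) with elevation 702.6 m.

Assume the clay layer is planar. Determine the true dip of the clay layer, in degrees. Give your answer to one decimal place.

Two edge vectors: TP1→TP2 = (83, 153, -234.6), TP1→TP3 = (-150, 181, -39.2).
Normal n = (TP1→TP2) × (TP1→TP3) = (36465, 38443.6, 37973).
So ∂z/∂E = −n_x/n_z = −0.96029 and ∂z/∂N = −n_y/n_z = −1.01239.
Gradient magnitude |∇z| = √(a² + b²) = √(0.92215 + 1.02494) = 1.39538.
True dip = arctan(1.39538) = 54.4°, dipping toward NE (azimuth ≈ 043°).

54.4°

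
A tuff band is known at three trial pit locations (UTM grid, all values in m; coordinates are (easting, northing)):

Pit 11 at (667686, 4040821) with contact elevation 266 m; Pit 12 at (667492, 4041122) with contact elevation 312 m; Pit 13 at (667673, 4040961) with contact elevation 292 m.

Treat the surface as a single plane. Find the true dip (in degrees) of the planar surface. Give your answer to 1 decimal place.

Two edge vectors: Pit 11→Pit 12 = (-194, 301, 46), Pit 11→Pit 13 = (-13, 140, 26).
Normal n = (Pit 11→Pit 12) × (Pit 11→Pit 13) = (1386, 4446, -23247).
So ∂z/∂E = −n_x/n_z = 0.05962 and ∂z/∂N = −n_y/n_z = 0.19125.
Gradient magnitude |∇z| = √(a² + b²) = √(0.00355 + 0.03658) = 0.20033.
True dip = arctan(0.20033) = 11.3°, dipping toward SSW (azimuth ≈ 197°).

11.3°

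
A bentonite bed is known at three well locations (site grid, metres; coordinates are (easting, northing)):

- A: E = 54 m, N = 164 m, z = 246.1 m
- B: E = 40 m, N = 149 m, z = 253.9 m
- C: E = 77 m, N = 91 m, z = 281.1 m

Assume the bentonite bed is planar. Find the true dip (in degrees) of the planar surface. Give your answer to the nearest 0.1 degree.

Two edge vectors: A→B = (-14, -15, 7.8), A→C = (23, -73, 35).
Normal n = (A→B) × (A→C) = (44.4, 669.4, 1367).
So ∂z/∂E = −n_x/n_z = −0.03248 and ∂z/∂N = −n_y/n_z = −0.48969.
Gradient magnitude |∇z| = √(a² + b²) = √(0.00105 + 0.23979) = 0.49076.
True dip = arctan(0.49076) = 26.1°, dipping toward N (azimuth ≈ 004°).

26.1°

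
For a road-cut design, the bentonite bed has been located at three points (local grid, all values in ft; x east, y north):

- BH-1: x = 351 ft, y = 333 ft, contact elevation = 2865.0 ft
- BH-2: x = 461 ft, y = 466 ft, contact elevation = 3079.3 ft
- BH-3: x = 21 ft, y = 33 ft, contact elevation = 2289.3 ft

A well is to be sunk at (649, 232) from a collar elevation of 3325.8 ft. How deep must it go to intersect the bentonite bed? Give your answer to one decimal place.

Let the plane be z = a·x + b·y + c.
BH-2−BH-1: 110a + 133b = 214.3;  BH-3−BH-1: −330a − 300b = −575.7.
Solving gives a = 1.12747, b = 0.67879.
Then c = 2865 − a·351 − b·333 = 2243.22.
At (649, 232): z_contact = 731.73 + 157.48 + 2243.22 = 3132.43 ft.
Depth below ground = 3325.8 − 3132.43 = 193.4 ft.

193.4 ft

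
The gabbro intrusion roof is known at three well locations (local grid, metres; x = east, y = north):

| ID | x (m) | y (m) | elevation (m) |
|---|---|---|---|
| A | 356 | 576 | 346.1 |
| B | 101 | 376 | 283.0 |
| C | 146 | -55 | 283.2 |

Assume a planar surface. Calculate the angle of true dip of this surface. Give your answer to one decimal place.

Let the plane be z = a·x + b·y + c.
B−A: −255a − 200b = −63.1;  C−A: −210a − 631b = −62.9.
Solving gives a = 0.22906, b = 0.02345.
Gradient magnitude |∇z| = √(a² + b²) = √(0.05247 + 0.00055) = 0.23026.
True dip = arctan(0.23026) = 13.0°, dipping toward W (azimuth ≈ 264°).

13.0°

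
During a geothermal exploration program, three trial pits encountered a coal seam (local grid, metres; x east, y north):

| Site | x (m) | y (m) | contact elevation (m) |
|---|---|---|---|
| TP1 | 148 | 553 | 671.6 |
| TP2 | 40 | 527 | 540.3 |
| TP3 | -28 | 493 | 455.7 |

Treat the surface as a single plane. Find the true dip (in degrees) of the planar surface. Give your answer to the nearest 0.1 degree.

50.1°

Let the plane be z = a·x + b·y + c.
TP2−TP1: −108a − 26b = −131.3;  TP3−TP1: −176a − 60b = −215.9.
Solving gives a = 1.18939, b = 0.10945.
Gradient magnitude |∇z| = √(a² + b²) = √(1.41465 + 0.01198) = 1.19442.
True dip = arctan(1.19442) = 50.1°, dipping toward W (azimuth ≈ 265°).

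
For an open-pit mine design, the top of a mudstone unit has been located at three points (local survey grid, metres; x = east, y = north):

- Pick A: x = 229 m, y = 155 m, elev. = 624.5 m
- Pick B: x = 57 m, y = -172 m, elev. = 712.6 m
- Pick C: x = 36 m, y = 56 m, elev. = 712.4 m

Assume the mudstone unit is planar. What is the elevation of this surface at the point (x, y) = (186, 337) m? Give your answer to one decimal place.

Let the plane be z = a·x + b·y + c.
Pick B−Pick A: −172a − 327b = 88.1;  Pick C−Pick A: −193a − 99b = 87.9.
Solving gives a = −0.43446, b = −0.04089.
Then c = 624.5 − a·229 − b·155 = 730.33.
At (186, 337): z = −80.8 − 13.8 + 730.33 = 635.7 m.

635.7 m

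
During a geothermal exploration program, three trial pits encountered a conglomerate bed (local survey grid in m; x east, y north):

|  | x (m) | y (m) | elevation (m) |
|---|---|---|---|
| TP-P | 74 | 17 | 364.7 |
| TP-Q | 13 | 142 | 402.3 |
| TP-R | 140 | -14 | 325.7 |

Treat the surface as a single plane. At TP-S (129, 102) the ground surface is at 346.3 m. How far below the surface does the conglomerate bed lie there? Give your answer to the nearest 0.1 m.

Let the plane be z = a·x + b·y + c.
TP-Q−TP-P: −61a + 125b = 37.6;  TP-R−TP-P: 66a − 31b = −39.
Solving gives a = −0.58333, b = 0.01613.
Then c = 364.7 − a·74 − b·17 = 407.59.
At (129, 102): z_contact = −75.25 + 1.65 + 407.59 = 333.99 m.
Depth below ground = 346.3 − 333.99 = 12.3 m.

12.3 m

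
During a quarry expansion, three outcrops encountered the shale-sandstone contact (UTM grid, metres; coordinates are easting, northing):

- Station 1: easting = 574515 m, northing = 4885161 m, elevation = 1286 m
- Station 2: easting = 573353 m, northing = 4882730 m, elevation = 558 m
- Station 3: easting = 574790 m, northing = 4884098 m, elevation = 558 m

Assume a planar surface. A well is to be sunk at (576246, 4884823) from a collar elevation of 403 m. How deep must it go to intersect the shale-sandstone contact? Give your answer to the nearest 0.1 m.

Let the plane be z = a·easting + b·northing + c.
Station 2−Station 1: −1162a − 2431b = −728;  Station 3−Station 1: 275a − 1063b = −728.
Solving gives a = −0.523132733, b = 0.549518813.
Then c = 1286 − a·574515 − b·4885161 = −2382654.27.
At (576246, 4884823): z_contact = −301453.14 + 2684302.14 − 2382654.27 = 194.72 m.
Depth below ground = 403 − 194.72 = 208.3 m.

208.3 m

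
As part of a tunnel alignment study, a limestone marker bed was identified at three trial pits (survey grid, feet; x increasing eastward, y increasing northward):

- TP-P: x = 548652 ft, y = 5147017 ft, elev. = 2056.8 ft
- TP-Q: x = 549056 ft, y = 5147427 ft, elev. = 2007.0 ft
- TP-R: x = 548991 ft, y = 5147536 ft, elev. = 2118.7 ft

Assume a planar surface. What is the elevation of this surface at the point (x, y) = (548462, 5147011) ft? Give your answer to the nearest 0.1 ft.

Two edge vectors: TP-P→TP-Q = (404, 410, -49.8), TP-P→TP-R = (339, 519, 61.9).
Normal n = (TP-P→TP-Q) × (TP-P→TP-R) = (51225.2, -41889.8, 70686).
So ∂z/∂x = −n_x/n_z = −0.724686642 and ∂z/∂y = −n_y/n_z = 0.592618057.
Intercept c from TP-P: 2056.8 + 397600.78 − 3050215.22 = −2650557.64.
At (548462, 5147011): z = −397463.1 + 3050211.7 − 2650557.64 = 2190.9 ft.

2190.9 ft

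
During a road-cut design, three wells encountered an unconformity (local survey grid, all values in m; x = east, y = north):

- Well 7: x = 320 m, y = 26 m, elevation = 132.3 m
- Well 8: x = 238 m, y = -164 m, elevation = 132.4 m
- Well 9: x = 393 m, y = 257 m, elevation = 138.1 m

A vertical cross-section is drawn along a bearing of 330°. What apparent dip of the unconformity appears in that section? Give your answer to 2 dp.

10.94°

Let the plane be z = a·x + b·y + c.
Well 8−Well 7: −82a − 190b = 0.1;  Well 9−Well 7: 73a + 231b = 5.8.
Solving gives a = −0.22183, b = 0.09521.
Unit vector along 330° is (sin 330°, cos 330°) = (-0.5000, 0.8660).
Slope in that direction = a·(-0.5000) + b·(0.8660) = 0.19337.
Apparent dip = arctan|0.19337| = 10.94° (true dip is 13.6°, so apparent ≤ true as expected).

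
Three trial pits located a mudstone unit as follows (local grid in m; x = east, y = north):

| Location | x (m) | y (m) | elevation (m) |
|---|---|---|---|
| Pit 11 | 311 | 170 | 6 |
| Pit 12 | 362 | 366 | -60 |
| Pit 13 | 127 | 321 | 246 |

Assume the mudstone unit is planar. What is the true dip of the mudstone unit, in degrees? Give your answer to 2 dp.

52.49°

Let the plane be z = a·x + b·y + c.
Pit 12−Pit 11: 51a + 196b = −66;  Pit 13−Pit 11: −184a + 151b = 240.
Solving gives a = −1.30255, b = 0.00219.
Gradient magnitude |∇z| = √(a² + b²) = √(1.69663 + 0.00000) = 1.30255.
True dip = arctan(1.30255) = 52.49°, dipping toward E (azimuth ≈ 090°).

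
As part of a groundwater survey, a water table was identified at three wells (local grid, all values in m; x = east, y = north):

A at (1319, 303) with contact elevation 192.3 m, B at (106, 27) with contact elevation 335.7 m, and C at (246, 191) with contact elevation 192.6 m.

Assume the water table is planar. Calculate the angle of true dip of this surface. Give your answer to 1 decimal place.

43.9°

Let the plane be z = a·x + b·y + c.
B−A: −1213a − 276b = 143.4;  C−A: −1073a − 112b = 0.3.
Solving gives a = 0.09968, b = −0.95765.
Gradient magnitude |∇z| = √(a² + b²) = √(0.00994 + 0.91710) = 0.96283.
True dip = arctan(0.96283) = 43.9°, dipping toward N (azimuth ≈ 354°).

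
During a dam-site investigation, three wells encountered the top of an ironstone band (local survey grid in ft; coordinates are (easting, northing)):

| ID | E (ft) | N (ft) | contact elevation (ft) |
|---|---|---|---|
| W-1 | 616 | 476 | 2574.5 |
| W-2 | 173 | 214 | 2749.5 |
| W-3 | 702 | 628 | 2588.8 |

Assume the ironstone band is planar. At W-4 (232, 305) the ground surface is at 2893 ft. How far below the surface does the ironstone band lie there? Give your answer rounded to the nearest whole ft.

Two edge vectors: W-1→W-2 = (-443, -262, 175), W-1→W-3 = (86, 152, 14.3).
Normal n = (W-1→W-2) × (W-1→W-3) = (-30346.6, 21384.9, -44804).
So ∂z/∂E = −n_x/n_z = −0.67732 and ∂z/∂N = −n_y/n_z = 0.47730.
Intercept c from W-1: 2574.5 + 417.23 − 227.19 = 2764.53.
At (232, 305): z_contact = −157.1 + 145.6 + 2764.53 = 2753.0 ft.
Depth below ground = 2893 − 2753.0 = 140 ft.

140 ft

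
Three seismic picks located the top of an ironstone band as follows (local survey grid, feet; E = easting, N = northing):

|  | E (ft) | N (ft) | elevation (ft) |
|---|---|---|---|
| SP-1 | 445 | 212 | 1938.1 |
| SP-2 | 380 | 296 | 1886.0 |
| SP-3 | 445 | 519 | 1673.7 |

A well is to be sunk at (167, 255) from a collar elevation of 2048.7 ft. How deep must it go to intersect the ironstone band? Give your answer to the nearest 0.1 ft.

61.1 ft

Let the plane be z = a·E + b·N + c.
SP-2−SP-1: −65a + 84b = −52.1;  SP-3−SP-1: 0a + 307b = −264.4.
Solving gives a = −0.31145, b = −0.86124.
Then c = 1938.1 − a·445 − b·212 = 2259.28.
At (167, 255): z_contact = −52.01 − 219.62 + 2259.28 = 1987.65 ft.
Depth below ground = 2048.7 − 1987.65 = 61.1 ft.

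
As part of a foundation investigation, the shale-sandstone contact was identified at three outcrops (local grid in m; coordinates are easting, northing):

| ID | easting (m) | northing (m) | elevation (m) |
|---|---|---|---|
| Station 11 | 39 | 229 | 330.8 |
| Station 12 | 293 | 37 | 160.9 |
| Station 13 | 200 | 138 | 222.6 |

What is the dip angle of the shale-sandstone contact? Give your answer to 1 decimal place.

Let the plane be z = a·easting + b·northing + c.
Station 12−Station 11: 254a − 192b = −169.9;  Station 13−Station 11: 161a − 91b = −108.2.
Solving gives a = −0.68139, b = −0.01653.
Gradient magnitude |∇z| = √(a² + b²) = √(0.46430 + 0.00027) = 0.68159.
True dip = arctan(0.68159) = 34.3°, dipping toward E (azimuth ≈ 089°).

34.3°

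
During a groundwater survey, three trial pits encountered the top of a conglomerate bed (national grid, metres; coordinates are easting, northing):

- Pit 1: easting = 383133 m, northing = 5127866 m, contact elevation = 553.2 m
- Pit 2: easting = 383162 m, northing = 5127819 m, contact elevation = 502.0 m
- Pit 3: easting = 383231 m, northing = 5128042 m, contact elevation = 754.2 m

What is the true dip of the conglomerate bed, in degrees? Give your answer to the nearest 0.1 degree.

48.2°

Two edge vectors: Pit 1→Pit 2 = (29, -47, -51.2), Pit 1→Pit 3 = (98, 176, 201).
Normal n = (Pit 1→Pit 2) × (Pit 1→Pit 3) = (-435.8, -10846.6, 9710).
So ∂z/∂easting = −n_x/n_z = 0.04488 and ∂z/∂northing = −n_y/n_z = 1.11705.
Gradient magnitude |∇z| = √(a² + b²) = √(0.00201 + 1.24781) = 1.11796.
True dip = arctan(1.11796) = 48.2°, dipping toward S (azimuth ≈ 182°).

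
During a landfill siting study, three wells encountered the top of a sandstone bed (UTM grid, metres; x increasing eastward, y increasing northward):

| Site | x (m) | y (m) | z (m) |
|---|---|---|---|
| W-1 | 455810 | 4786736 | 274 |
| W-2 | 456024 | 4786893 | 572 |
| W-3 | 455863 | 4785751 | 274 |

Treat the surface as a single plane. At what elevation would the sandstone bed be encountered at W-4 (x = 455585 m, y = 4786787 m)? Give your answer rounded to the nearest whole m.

-24 m

Let the plane be z = a·x + b·y + c.
W-2−W-1: 214a + 157b = 298;  W-3−W-1: 53a − 985b = 0.
Solving gives a = 1.33964064, b = 0.07208219.
Then c = 274 − a·455810 − b·4786736 = −955386.00.
At (455585, 4786787): z = 610320.2 + 345042.1 − 955386.00 = -23.7 m.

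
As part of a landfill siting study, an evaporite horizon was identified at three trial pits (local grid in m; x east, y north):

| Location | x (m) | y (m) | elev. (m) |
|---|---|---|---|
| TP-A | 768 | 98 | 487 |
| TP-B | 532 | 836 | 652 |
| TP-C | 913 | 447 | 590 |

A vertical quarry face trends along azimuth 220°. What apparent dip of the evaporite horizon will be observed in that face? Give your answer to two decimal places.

14.45°

Let the plane be z = a·x + b·y + c.
TP-B−TP-A: −236a + 738b = 165;  TP-C−TP-A: 145a + 349b = 103.
Solving gives a = 0.09732, b = 0.25470.
Unit vector along 220° is (sin 220°, cos 220°) = (-0.6428, -0.7660).
Slope in that direction = a·(-0.6428) + b·(-0.7660) = −0.25766.
Apparent dip = arctan|0.25766| = 14.45° (true dip is 15.3°, so apparent ≤ true as expected).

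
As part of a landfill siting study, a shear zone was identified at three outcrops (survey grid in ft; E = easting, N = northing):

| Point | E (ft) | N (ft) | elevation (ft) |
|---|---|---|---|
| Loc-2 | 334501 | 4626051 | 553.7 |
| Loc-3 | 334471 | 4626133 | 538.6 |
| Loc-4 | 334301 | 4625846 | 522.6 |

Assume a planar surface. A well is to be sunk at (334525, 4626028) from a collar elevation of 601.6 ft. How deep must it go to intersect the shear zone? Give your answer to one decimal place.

Two edge vectors: Loc-2→Loc-3 = (-30, 82, -15.1), Loc-2→Loc-4 = (-200, -205, -31.1).
Normal n = (Loc-2→Loc-3) × (Loc-2→Loc-4) = (-5645.7, 2087, 22550).
So ∂z/∂E = −n_x/n_z = 0.250363636 and ∂z/∂N = −n_y/n_z = −0.092549889.
Intercept c from Loc-2: 553.7 − 83746.89 + 428140.51 = 344947.32.
At (334525, 4626028): z_contact = 83752.90 − 428138.38 + 344947.32 = 561.84 ft.
Depth below ground = 601.6 − 561.84 = 39.8 ft.

39.8 ft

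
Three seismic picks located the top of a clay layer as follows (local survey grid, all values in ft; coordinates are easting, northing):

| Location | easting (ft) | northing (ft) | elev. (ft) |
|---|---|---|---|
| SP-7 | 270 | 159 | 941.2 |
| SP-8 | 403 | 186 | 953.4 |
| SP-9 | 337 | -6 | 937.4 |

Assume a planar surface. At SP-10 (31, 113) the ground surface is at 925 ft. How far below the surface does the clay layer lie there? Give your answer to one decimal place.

Let the plane be z = a·easting + b·northing + c.
SP-8−SP-7: 133a + 27b = 12.2;  SP-9−SP-7: 67a − 165b = −3.8.
Solving gives a = 0.08042, b = 0.05569.
Then c = 941.2 − a·270 − b·159 = 910.63.
At (31, 113): z_contact = 2.49 + 6.29 + 910.63 = 919.42 ft.
Depth below ground = 925 − 919.42 = 5.6 ft.

5.6 ft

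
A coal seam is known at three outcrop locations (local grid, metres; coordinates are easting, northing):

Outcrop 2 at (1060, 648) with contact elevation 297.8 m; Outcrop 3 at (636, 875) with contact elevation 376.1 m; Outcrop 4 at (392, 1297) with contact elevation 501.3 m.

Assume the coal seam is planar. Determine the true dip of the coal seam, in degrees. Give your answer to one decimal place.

15.5°

Two edge vectors: Outcrop 2→Outcrop 3 = (-424, 227, 78.3), Outcrop 2→Outcrop 4 = (-668, 649, 203.5).
Normal n = (Outcrop 2→Outcrop 3) × (Outcrop 2→Outcrop 4) = (-4622.2, 33979.6, -123540).
So ∂z/∂easting = −n_x/n_z = −0.03741 and ∂z/∂northing = −n_y/n_z = 0.27505.
Gradient magnitude |∇z| = √(a² + b²) = √(0.00140 + 0.07565) = 0.27758.
True dip = arctan(0.27758) = 15.5°, dipping toward S (azimuth ≈ 172°).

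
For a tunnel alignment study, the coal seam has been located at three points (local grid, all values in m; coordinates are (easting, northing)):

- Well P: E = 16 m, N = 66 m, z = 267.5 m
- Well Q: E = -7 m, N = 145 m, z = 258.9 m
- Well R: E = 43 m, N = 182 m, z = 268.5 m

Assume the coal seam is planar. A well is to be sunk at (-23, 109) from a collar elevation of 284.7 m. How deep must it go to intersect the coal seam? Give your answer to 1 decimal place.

Let the plane be z = a·E + b·N + c.
Well Q−Well P: −23a + 79b = −8.6;  Well R−Well P: 27a + 116b = 1.
Solving gives a = 0.22424, b = −0.04357.
Then c = 267.5 − a·16 − b·66 = 266.79.
At (-23, 109): z_contact = −5.16 − 4.75 + 266.79 = 256.88 m.
Depth below ground = 284.7 − 256.88 = 27.8 m.

27.8 m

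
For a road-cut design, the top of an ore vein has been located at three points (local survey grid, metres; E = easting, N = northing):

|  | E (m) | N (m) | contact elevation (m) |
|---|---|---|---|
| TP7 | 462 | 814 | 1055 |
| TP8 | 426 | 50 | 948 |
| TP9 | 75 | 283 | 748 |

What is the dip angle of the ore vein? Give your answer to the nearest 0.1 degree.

Two edge vectors: TP7→TP8 = (-36, -764, -107), TP7→TP9 = (-387, -531, -307).
Normal n = (TP7→TP8) × (TP7→TP9) = (177731, 30357, -276552).
So ∂z/∂E = −n_x/n_z = 0.64267 and ∂z/∂N = −n_y/n_z = 0.10977.
Gradient magnitude |∇z| = √(a² + b²) = √(0.41302 + 0.01205) = 0.65197.
True dip = arctan(0.65197) = 33.1°, dipping toward W (azimuth ≈ 260°).

33.1°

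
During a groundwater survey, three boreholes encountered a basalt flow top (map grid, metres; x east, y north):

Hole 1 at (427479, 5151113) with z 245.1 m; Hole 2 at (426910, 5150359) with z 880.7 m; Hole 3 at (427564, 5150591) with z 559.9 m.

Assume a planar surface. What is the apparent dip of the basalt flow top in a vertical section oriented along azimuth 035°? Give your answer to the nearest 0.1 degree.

34.2°

Let the plane be z = a·x + b·y + c.
Hole 2−Hole 1: −569a − 754b = 635.6;  Hole 3−Hole 1: 85a − 522b = 314.8.
Solving gives a = −0.26148, b = −0.64564.
Unit vector along 035° is (sin 35°, cos 35°) = (0.5736, 0.8192).
Slope in that direction = a·(0.5736) + b·(0.8192) = −0.67886.
Apparent dip = arctan|0.67886| = 34.2° (true dip is 34.9°, so apparent ≤ true as expected).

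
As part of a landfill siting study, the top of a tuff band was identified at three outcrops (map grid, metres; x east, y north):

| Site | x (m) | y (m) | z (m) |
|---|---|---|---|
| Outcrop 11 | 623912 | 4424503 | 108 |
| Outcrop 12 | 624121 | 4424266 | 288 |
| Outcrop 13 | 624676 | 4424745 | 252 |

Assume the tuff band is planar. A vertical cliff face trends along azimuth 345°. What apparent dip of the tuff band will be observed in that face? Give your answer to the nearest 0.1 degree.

Let the plane be z = a·x + b·y + c.
Outcrop 12−Outcrop 11: 209a − 237b = 180;  Outcrop 13−Outcrop 11: 764a + 242b = 144.
Solving gives a = 0.33537, b = −0.46374.
Unit vector along 345° is (sin 345°, cos 345°) = (-0.2588, 0.9659).
Slope in that direction = a·(-0.2588) + b·(0.9659) = −0.53474.
Apparent dip = arctan|0.53474| = 28.1° (true dip is 29.8°, so apparent ≤ true as expected).

28.1°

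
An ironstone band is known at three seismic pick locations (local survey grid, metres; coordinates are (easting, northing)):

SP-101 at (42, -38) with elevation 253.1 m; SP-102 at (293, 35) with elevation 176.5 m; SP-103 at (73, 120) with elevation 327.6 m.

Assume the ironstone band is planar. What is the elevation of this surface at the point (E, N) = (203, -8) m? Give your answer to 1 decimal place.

194.5 m

Let the plane be z = a·E + b·N + c.
SP-102−SP-101: 251a + 73b = −76.6;  SP-103−SP-101: 31a + 158b = 74.5.
Solving gives a = −0.46908, b = 0.56355.
Then c = 253.1 − a·42 − b·-38 = 294.22.
At (203, -8): z = −95.2 − 4.5 + 294.22 = 194.5 m.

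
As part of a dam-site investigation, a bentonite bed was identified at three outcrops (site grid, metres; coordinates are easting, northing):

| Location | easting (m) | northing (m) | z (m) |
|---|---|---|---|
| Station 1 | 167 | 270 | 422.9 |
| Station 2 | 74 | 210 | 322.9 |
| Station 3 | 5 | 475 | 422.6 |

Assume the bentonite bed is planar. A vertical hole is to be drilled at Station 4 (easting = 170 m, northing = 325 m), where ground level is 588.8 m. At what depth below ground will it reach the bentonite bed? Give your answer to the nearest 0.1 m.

132.9 m

Two edge vectors: Station 1→Station 2 = (-93, -60, -100), Station 1→Station 3 = (-162, 205, -0.3).
Normal n = (Station 1→Station 2) × (Station 1→Station 3) = (20518, 16172.1, -28785).
So ∂z/∂easting = −n_x/n_z = 0.71280 and ∂z/∂northing = −n_y/n_z = 0.56182.
Intercept c from Station 1: 422.9 − 119.04 − 151.69 = 152.17.
At (170, 325): z_contact = 121.18 + 182.59 + 152.17 = 455.94 m.
Depth below ground = 588.8 − 455.94 = 132.9 m.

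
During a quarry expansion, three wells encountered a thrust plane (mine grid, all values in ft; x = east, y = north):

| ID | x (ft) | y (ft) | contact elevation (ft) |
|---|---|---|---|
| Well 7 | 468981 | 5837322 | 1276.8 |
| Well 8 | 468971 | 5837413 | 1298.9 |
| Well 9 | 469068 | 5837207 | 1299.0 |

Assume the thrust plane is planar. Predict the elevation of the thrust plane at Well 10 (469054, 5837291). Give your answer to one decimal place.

Let the plane be z = a·x + b·y + c.
Well 8−Well 7: −10a + 91b = 22.1;  Well 9−Well 7: 87a − 115b = 22.2.
Solving gives a = 0.674109650, b = 0.316935126.
Then c = 1276.8 − a·468981 − b·5837322 = −2164920.20.
At (469054, 5837291): z = 316193.8 + 1850042.6 − 2164920.20 = 1316.2 ft.

1316.2 ft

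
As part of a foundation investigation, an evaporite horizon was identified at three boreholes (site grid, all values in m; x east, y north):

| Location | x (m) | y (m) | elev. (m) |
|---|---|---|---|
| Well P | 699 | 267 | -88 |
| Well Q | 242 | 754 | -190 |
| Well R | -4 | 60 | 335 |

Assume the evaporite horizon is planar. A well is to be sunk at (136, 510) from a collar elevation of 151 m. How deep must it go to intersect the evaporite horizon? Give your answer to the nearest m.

Two edge vectors: Well P→Well Q = (-457, 487, -102), Well P→Well R = (-703, -207, 423).
Normal n = (Well P→Well Q) × (Well P→Well R) = (184887, 265017, 436960).
So ∂z/∂x = −n_x/n_z = −0.42312 and ∂z/∂y = −n_y/n_z = −0.60650.
Intercept c from Well P: -88 + 295.76 + 161.94 = 369.70.
At (136, 510): z_contact = −57.5 − 309.3 + 369.70 = 2.8 m.
Depth below ground = 151 − 2.8 = 148 m.

148 m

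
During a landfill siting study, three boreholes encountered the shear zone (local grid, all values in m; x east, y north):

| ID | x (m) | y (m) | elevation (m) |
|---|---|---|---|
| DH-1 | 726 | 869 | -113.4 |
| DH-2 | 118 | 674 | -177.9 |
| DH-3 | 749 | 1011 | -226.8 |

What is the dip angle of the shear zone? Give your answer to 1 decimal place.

Let the plane be z = a·x + b·y + c.
DH-2−DH-1: −608a − 195b = −64.5;  DH-3−DH-1: 23a + 142b = −113.4.
Solving gives a = 0.38206, b = −0.86047.
Gradient magnitude |∇z| = √(a² + b²) = √(0.14597 + 0.74042) = 0.94148.
True dip = arctan(0.94148) = 43.3°, dipping toward NNW (azimuth ≈ 336°).

43.3°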